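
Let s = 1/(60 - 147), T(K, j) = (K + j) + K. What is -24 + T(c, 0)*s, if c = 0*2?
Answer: -24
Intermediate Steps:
c = 0
T(K, j) = j + 2*K
s = -1/87 (s = 1/(-87) = -1/87 ≈ -0.011494)
-24 + T(c, 0)*s = -24 + (0 + 2*0)*(-1/87) = -24 + (0 + 0)*(-1/87) = -24 + 0*(-1/87) = -24 + 0 = -24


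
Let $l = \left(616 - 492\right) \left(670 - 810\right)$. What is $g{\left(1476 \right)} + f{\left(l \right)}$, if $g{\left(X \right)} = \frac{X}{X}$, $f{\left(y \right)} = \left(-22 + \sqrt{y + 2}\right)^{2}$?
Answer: $1 + \left(22 - i \sqrt{17358}\right)^{2} \approx -16873.0 - 5797.0 i$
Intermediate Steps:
$l = -17360$ ($l = 124 \left(-140\right) = -17360$)
$f{\left(y \right)} = \left(-22 + \sqrt{2 + y}\right)^{2}$
$g{\left(X \right)} = 1$
$g{\left(1476 \right)} + f{\left(l \right)} = 1 + \left(-22 + \sqrt{2 - 17360}\right)^{2} = 1 + \left(-22 + \sqrt{-17358}\right)^{2} = 1 + \left(-22 + i \sqrt{17358}\right)^{2}$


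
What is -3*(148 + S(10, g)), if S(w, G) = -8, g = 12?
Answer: -420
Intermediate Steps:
-3*(148 + S(10, g)) = -3*(148 - 8) = -3*140 = -420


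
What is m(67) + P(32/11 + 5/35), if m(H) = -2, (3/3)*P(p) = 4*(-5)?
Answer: -22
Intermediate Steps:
P(p) = -20 (P(p) = 4*(-5) = -20)
m(67) + P(32/11 + 5/35) = -2 - 20 = -22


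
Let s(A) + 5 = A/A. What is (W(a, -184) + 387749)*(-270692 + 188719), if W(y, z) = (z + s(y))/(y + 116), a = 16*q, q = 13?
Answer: -2574576998206/81 ≈ -3.1785e+10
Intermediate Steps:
s(A) = -4 (s(A) = -5 + A/A = -5 + 1 = -4)
a = 208 (a = 16*13 = 208)
W(y, z) = (-4 + z)/(116 + y) (W(y, z) = (z - 4)/(y + 116) = (-4 + z)/(116 + y))
(W(a, -184) + 387749)*(-270692 + 188719) = ((-4 - 184)/(116 + 208) + 387749)*(-270692 + 188719) = (-188/324 + 387749)*(-81973) = ((1/324)*(-188) + 387749)*(-81973) = (-47/81 + 387749)*(-81973) = (31407622/81)*(-81973) = -2574576998206/81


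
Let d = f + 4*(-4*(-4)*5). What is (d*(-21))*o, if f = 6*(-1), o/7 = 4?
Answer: -184632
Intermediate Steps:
o = 28 (o = 7*4 = 28)
f = -6
d = 314 (d = -6 + 4*(-4*(-4)*5) = -6 + 4*(16*5) = -6 + 4*80 = -6 + 320 = 314)
(d*(-21))*o = (314*(-21))*28 = -6594*28 = -184632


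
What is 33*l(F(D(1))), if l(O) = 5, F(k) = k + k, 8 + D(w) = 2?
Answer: 165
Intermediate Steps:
D(w) = -6 (D(w) = -8 + 2 = -6)
F(k) = 2*k
33*l(F(D(1))) = 33*5 = 165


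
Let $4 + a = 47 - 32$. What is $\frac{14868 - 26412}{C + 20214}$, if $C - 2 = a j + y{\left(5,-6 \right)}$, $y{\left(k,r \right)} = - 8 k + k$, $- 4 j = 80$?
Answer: $- \frac{11544}{19961} \approx -0.57833$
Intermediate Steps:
$j = -20$ ($j = \left(- \frac{1}{4}\right) 80 = -20$)
$a = 11$ ($a = -4 + \left(47 - 32\right) = -4 + 15 = 11$)
$y{\left(k,r \right)} = - 7 k$
$C = -253$ ($C = 2 + \left(11 \left(-20\right) - 35\right) = 2 - 255 = -253$)
$\frac{14868 - 26412}{C + 20214} = \frac{14868 - 26412}{-253 + 20214} = - \frac{11544}{19961}$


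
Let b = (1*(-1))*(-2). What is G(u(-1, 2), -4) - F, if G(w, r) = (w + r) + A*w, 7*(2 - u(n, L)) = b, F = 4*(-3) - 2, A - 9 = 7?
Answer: 274/7 ≈ 39.143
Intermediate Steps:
A = 16 (A = 9 + 7 = 16)
F = -14 (F = -12 - 2 = -14)
b = 2 (b = -1*(-2) = 2)
u(n, L) = 12/7 (u(n, L) = 2 - ⅐*2 = 2 - 2/7 = 12/7)
G(w, r) = r + 17*w (G(w, r) = (w + r) + 16*w = (r + w) + 16*w = r + 17*w)
G(u(-1, 2), -4) - F = (-4 + 17*(12/7)) - 1*(-14) = (-4 + 204/7) + 14 = 176/7 + 14 = 274/7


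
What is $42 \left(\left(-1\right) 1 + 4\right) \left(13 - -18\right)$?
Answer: $3906$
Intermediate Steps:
$42 \left(\left(-1\right) 1 + 4\right) \left(13 - -18\right) = 42 \left(-1 + 4\right) \left(13 + 18\right) = 42 \cdot 3 \cdot 31 = 126 \cdot 31 = 3906$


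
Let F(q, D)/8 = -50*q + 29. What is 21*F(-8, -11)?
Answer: 72072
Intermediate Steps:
F(q, D) = 232 - 400*q (F(q, D) = 8*(-50*q + 29) = 8*(29 - 50*q) = 232 - 400*q)
21*F(-8, -11) = 21*(232 - 400*(-8)) = 21*(232 + 3200) = 21*3432 = 72072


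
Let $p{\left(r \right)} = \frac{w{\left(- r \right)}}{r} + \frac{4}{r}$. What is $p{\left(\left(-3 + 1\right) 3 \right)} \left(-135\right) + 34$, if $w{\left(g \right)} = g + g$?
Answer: $394$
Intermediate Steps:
$w{\left(g \right)} = 2 g$
$p{\left(r \right)} = -2 + \frac{4}{r}$ ($p{\left(r \right)} = \frac{2 \left(- r\right)}{r} + \frac{4}{r} = \frac{\left(-2\right) r}{r} + \frac{4}{r} = -2 + \frac{4}{r}$)
$p{\left(\left(-3 + 1\right) 3 \right)} \left(-135\right) + 34 = \left(-2 + \frac{4}{\left(-3 + 1\right) 3}\right) \left(-135\right) + 34 = \left(-2 + \frac{4}{\left(-2\right) 3}\right) \left(-135\right) + 34 = \left(-2 + \frac{4}{-6}\right) \left(-135\right) + 34 = \left(-2 + 4 \left(- \frac{1}{6}\right)\right) \left(-135\right) + 34 = \left(-2 - \frac{2}{3}\right) \left(-135\right) + 34 = \left(- \frac{8}{3}\right) \left(-135\right) + 34 = 360 + 34 = 394$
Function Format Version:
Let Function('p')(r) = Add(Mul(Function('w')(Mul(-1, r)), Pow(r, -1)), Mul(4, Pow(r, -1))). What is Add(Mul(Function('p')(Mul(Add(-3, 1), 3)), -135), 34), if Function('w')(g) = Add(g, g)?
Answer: 394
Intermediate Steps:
Function('w')(g) = Mul(2, g)
Function('p')(r) = Add(-2, Mul(4, Pow(r, -1))) (Function('p')(r) = Add(Mul(Mul(2, Mul(-1, r)), Pow(r, -1)), Mul(4, Pow(r, -1))) = Add(Mul(Mul(-2, r), Pow(r, -1)), Mul(4, Pow(r, -1))) = Add(-2, Mul(4, Pow(r, -1))))
Add(Mul(Function('p')(Mul(Add(-3, 1), 3)), -135), 34) = Add(Mul(Add(-2, Mul(4, Pow(Mul(Add(-3, 1), 3), -1))), -135), 34) = Add(Mul(Add(-2, Mul(4, Pow(Mul(-2, 3), -1))), -135), 34) = Add(Mul(Add(-2, Mul(4, Pow(-6, -1))), -135), 34) = Add(Mul(Add(-2, Mul(4, Rational(-1, 6))), -135), 34) = Add(Mul(Add(-2, Rational(-2, 3)), -135), 34) = Add(Mul(Rational(-8, 3), -135), 34) = Add(360, 34) = 394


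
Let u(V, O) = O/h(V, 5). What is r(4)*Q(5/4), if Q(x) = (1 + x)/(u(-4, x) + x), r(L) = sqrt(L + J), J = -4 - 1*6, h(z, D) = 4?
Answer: 36*I*sqrt(6)/25 ≈ 3.5273*I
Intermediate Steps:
J = -10 (J = -4 - 6 = -10)
r(L) = sqrt(-10 + L) (r(L) = sqrt(L - 10) = sqrt(-10 + L))
u(V, O) = O/4
Q(x) = 4*(1 + x)/(5*x) (Q(x) = (1 + x)/(x/4 + x) = (1 + x)/((5*x/4)) = (1 + x)*(4/(5*x)) = 4*(1 + x)/(5*x))
r(4)*Q(5/4) = sqrt(-10 + 4)*(4*(1 + 5/4)/(5*((5/4)))) = sqrt(-6)*(4*(1 + 5*(1/4))/(5*((5*(1/4))))) = (I*sqrt(6))*(4*(1 + 5/4)/(5*(5/4))) = (I*sqrt(6))*((4/5)*(4/5)*(9/4)) = (I*sqrt(6))*(36/25) = 36*I*sqrt(6)/25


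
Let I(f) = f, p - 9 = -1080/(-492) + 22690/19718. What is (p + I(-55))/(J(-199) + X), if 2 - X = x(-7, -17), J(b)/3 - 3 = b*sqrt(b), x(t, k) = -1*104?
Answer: -1982786185/28674736420904 - 10293246543*I*sqrt(199)/28674736420904 ≈ -6.9147e-5 - 0.0050638*I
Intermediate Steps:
x(t, k) = -104
p = 4990426/404219 (p = 9 + (-1080/(-492) + 22690/19718) = 9 + (-1080*(-1/492) + 22690*(1/19718)) = 9 + (90/41 + 11345/9859) = 9 + 1352455/404219 = 4990426/404219 ≈ 12.346)
J(b) = 9 + 3*b**(3/2) (J(b) = 9 + 3*(b*sqrt(b)) = 9 + 3*b**(3/2))
X = 106 (X = 2 - 1*(-104) = 2 + 104 = 106)
(p + I(-55))/(J(-199) + X) = (4990426/404219 - 55)/((9 + 3*(-199)**(3/2)) + 106) = -17241619/(404219*((9 + 3*(-199*I*sqrt(199))) + 106)) = -17241619/(404219*((9 - 597*I*sqrt(199)) + 106)) = -17241619/(404219*(115 - 597*I*sqrt(199)))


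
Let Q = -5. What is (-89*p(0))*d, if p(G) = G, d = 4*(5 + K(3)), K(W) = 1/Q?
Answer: 0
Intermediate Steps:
K(W) = -⅕ (K(W) = 1/(-5) = -⅕)
d = 96/5 (d = 4*(5 - ⅕) = 4*(24/5) = 96/5 ≈ 19.200)
(-89*p(0))*d = -89*0*(96/5) = 0*(96/5) = 0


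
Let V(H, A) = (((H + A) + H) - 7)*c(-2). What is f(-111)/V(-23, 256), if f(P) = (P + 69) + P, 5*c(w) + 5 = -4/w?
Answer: 255/203 ≈ 1.2562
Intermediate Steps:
c(w) = -1 - 4/(5*w) (c(w) = -1 + (-4/w)/5 = -1 - 4/(5*w))
f(P) = 69 + 2*P (f(P) = (69 + P) + P = 69 + 2*P)
V(H, A) = 21/5 - 6*H/5 - 3*A/5 (V(H, A) = (((H + A) + H) - 7)*((-⅘ - 1*(-2))/(-2)) = (((A + H) + H) - 7)*(-(-⅘ + 2)/2) = ((A + 2*H) - 7)*(-½*6/5) = (-7 + A + 2*H)*(-⅗) = 21/5 - 6*H/5 - 3*A/5)
f(-111)/V(-23, 256) = (69 + 2*(-111))/(21/5 - 6/5*(-23) - ⅗*256) = (69 - 222)/(21/5 + 138/5 - 768/5) = -153/(-609/5) = -153*(-5/609) = 255/203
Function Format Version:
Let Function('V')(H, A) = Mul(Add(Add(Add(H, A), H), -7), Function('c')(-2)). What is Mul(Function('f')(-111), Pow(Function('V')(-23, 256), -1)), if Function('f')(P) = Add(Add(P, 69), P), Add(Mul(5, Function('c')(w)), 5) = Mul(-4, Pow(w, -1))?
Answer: Rational(255, 203) ≈ 1.2562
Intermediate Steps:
Function('c')(w) = Add(-1, Mul(Rational(-4, 5), Pow(w, -1))) (Function('c')(w) = Add(-1, Mul(Rational(1, 5), Mul(-4, Pow(w, -1)))) = Add(-1, Mul(Rational(-4, 5), Pow(w, -1))))
Function('f')(P) = Add(69, Mul(2, P)) (Function('f')(P) = Add(Add(69, P), P) = Add(69, Mul(2, P)))
Function('V')(H, A) = Add(Rational(21, 5), Mul(Rational(-6, 5), H), Mul(Rational(-3, 5), A)) (Function('V')(H, A) = Mul(Add(Add(Add(H, A), H), -7), Mul(Pow(-2, -1), Add(Rational(-4, 5), Mul(-1, -2)))) = Mul(Add(Add(Add(A, H), H), -7), Mul(Rational(-1, 2), Add(Rational(-4, 5), 2))) = Mul(Add(Add(A, Mul(2, H)), -7), Mul(Rational(-1, 2), Rational(6, 5))) = Mul(Add(-7, A, Mul(2, H)), Rational(-3, 5)) = Add(Rational(21, 5), Mul(Rational(-6, 5), H), Mul(Rational(-3, 5), A)))
Mul(Function('f')(-111), Pow(Function('V')(-23, 256), -1)) = Mul(Add(69, Mul(2, -111)), Pow(Add(Rational(21, 5), Mul(Rational(-6, 5), -23), Mul(Rational(-3, 5), 256)), -1)) = Mul(Add(69, -222), Pow(Add(Rational(21, 5), Rational(138, 5), Rational(-768, 5)), -1)) = Mul(-153, Pow(Rational(-609, 5), -1)) = Mul(-153, Rational(-5, 609)) = Rational(255, 203)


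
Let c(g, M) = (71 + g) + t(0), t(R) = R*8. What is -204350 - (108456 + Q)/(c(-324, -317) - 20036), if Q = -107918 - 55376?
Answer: -4146111988/20289 ≈ -2.0435e+5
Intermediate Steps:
Q = -163294
t(R) = 8*R
c(g, M) = 71 + g (c(g, M) = (71 + g) + 8*0 = (71 + g) + 0 = 71 + g)
-204350 - (108456 + Q)/(c(-324, -317) - 20036) = -204350 - (108456 - 163294)/((71 - 324) - 20036) = -204350 - (-54838)/(-253 - 20036) = -204350 - (-54838)/(-20289) = -204350 - (-54838)*(-1)/20289 = -204350 - 1*54838/20289 = -204350 - 54838/20289 = -4146111988/20289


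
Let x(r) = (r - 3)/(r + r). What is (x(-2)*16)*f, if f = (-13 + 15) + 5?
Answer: 140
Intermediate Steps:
x(r) = (-3 + r)/(2*r) (x(r) = (-3 + r)/((2*r)) = (-3 + r)*(1/(2*r)) = (-3 + r)/(2*r))
f = 7 (f = 2 + 5 = 7)
(x(-2)*16)*f = (((½)*(-3 - 2)/(-2))*16)*7 = (((½)*(-½)*(-5))*16)*7 = ((5/4)*16)*7 = 20*7 = 140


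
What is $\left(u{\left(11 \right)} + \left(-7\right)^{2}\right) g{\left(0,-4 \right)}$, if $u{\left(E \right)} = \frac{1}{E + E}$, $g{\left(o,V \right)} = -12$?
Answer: $- \frac{6474}{11} \approx -588.54$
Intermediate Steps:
$u{\left(E \right)} = \frac{1}{2 E}$
$\left(u{\left(11 \right)} + \left(-7\right)^{2}\right) g{\left(0,-4 \right)} = \left(\frac{1}{2 \cdot 11} + \left(-7\right)^{2}\right) \left(-12\right) = \left(\frac{1}{2} \cdot \frac{1}{11} + 49\right) \left(-12\right) = \left(\frac{1}{22} + 49\right) \left(-12\right) = \frac{1079}{22} \left(-12\right) = - \frac{6474}{11}$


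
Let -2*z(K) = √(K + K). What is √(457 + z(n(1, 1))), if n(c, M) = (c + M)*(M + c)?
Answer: √(457 - √2) ≈ 21.344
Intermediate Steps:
n(c, M) = (M + c)² (n(c, M) = (M + c)*(M + c) = (M + c)²)
z(K) = -√2*√K/2 (z(K) = -√(K + K)/2 = -√2*√K/2)
√(457 + z(n(1, 1))) = √(457 - √2*√((1 + 1)²)/2) = √(457 - √2*√(2²)/2) = √(457 - √2*√4/2) = √(457 - ½*√2*2) = √(457 - √2)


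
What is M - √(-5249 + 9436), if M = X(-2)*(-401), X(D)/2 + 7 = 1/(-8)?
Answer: 22857/4 - √4187 ≈ 5649.5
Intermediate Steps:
X(D) = -57/4 (X(D) = -14 + 2/(-8) = -14 + 2*(-⅛) = -14 - ¼ = -57/4)
M = 22857/4 (M = -57/4*(-401) = 22857/4 ≈ 5714.3)
M - √(-5249 + 9436) = 22857/4 - √(-5249 + 9436) = 22857/4 - √4187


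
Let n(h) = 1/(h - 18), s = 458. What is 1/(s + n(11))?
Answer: 7/3205 ≈ 0.0021841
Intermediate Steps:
n(h) = 1/(-18 + h)
1/(s + n(11)) = 1/(458 + 1/(-18 + 11)) = 1/(458 + 1/(-7)) = 1/(458 - 1/7) = 1/(3205/7) = 7/3205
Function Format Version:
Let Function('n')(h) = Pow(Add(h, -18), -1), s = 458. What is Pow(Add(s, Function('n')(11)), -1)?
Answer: Rational(7, 3205) ≈ 0.0021841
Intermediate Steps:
Function('n')(h) = Pow(Add(-18, h), -1)
Pow(Add(s, Function('n')(11)), -1) = Pow(Add(458, Pow(Add(-18, 11), -1)), -1) = Pow(Add(458, Pow(-7, -1)), -1) = Pow(Add(458, Rational(-1, 7)), -1) = Pow(Rational(3205, 7), -1) = Rational(7, 3205)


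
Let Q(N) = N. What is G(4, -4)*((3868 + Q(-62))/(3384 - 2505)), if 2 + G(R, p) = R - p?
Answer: 7612/293 ≈ 25.980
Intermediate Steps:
G(R, p) = -2 + R - p (G(R, p) = -2 + (R - p) = -2 + R - p)
G(4, -4)*((3868 + Q(-62))/(3384 - 2505)) = (-2 + 4 - 1*(-4))*((3868 - 62)/(3384 - 2505)) = (-2 + 4 + 4)*(3806/879) = 6*(3806*(1/879)) = 6*(3806/879) = 7612/293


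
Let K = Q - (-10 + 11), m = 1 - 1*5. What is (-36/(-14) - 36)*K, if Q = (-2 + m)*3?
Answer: 4446/7 ≈ 635.14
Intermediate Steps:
m = -4 (m = 1 - 5 = -4)
Q = -18 (Q = (-2 - 4)*3 = -6*3 = -18)
K = -19 (K = -18 - (-10 + 11) = -18 - 1*1 = -18 - 1 = -19)
(-36/(-14) - 36)*K = (-36/(-14) - 36)*(-19) = (-36*(-1/14) - 36)*(-19) = (18/7 - 36)*(-19) = -234/7*(-19) = 4446/7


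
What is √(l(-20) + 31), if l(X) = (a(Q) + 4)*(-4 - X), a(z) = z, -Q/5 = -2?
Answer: √255 ≈ 15.969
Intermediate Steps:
Q = 10 (Q = -5*(-2) = 10)
l(X) = -56 - 14*X (l(X) = (10 + 4)*(-4 - X) = 14*(-4 - X) = -56 - 14*X)
√(l(-20) + 31) = √((-56 - 14*(-20)) + 31) = √((-56 + 280) + 31) = √(224 + 31) = √255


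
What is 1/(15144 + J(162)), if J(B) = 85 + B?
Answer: 1/15391 ≈ 6.4973e-5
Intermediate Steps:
1/(15144 + J(162)) = 1/(15144 + (85 + 162)) = 1/(15144 + 247) = 1/15391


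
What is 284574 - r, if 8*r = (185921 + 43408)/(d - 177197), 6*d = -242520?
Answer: 165141783531/580312 ≈ 2.8457e+5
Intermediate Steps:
d = -40420 (d = (1/6)*(-242520) = -40420)
r = -76443/580312 (r = ((185921 + 43408)/(-40420 - 177197))/8 = (229329/(-217617))/8 = (229329*(-1/217617))/8 = (1/8)*(-76443/72539) = -76443/580312 ≈ -0.13173)
284574 - r = 284574 - 1*(-76443/580312) = 284574 + 76443/580312 = 165141783531/580312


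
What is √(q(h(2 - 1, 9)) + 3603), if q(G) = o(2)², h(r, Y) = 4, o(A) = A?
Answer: √3607 ≈ 60.058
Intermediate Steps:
q(G) = 4 (q(G) = 2² = 4)
√(q(h(2 - 1, 9)) + 3603) = √(4 + 3603) = √3607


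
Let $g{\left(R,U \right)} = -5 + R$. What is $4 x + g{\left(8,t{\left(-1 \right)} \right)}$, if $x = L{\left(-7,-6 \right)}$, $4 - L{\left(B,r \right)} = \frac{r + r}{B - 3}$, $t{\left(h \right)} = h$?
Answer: $\frac{71}{5} \approx 14.2$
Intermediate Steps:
$L{\left(B,r \right)} = 4 - \frac{2 r}{-3 + B}$ ($L{\left(B,r \right)} = 4 - \frac{r + r}{B - 3} = 4 - \frac{2 r}{-3 + B}$)
$x = \frac{14}{5}$ ($x = \frac{2 \left(-6 - -6 + 2 \left(-7\right)\right)}{-3 - 7} = \frac{2 \left(-6 + 6 - 14\right)}{-10} = 2 \left(- \frac{1}{10}\right) \left(-14\right) = \frac{14}{5} \approx 2.8$)
$4 x + g{\left(8,t{\left(-1 \right)} \right)} = 4 \cdot \frac{14}{5} + \left(-5 + 8\right) = \frac{56}{5} + 3 = \frac{71}{5}$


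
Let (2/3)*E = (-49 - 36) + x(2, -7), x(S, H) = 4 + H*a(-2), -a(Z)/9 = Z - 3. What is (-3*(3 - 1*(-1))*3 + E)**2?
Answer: 396900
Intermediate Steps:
a(Z) = 27 - 9*Z (a(Z) = -9*(Z - 3) = -9*(-3 + Z) = 27 - 9*Z)
x(S, H) = 4 + 45*H (x(S, H) = 4 + H*(27 - 9*(-2)) = 4 + H*(27 + 18) = 4 + H*45 = 4 + 45*H)
E = -594 (E = 3*((-49 - 36) + (4 + 45*(-7)))/2 = 3*(-85 + (4 - 315))/2 = 3*(-85 - 311)/2 = (3/2)*(-396) = -594)
(-3*(3 - 1*(-1))*3 + E)**2 = (-3*(3 - 1*(-1))*3 - 594)**2 = (-3*(3 + 1)*3 - 594)**2 = (-3*4*3 - 594)**2 = (-12*3 - 594)**2 = (-36 - 594)**2 = (-630)**2 = 396900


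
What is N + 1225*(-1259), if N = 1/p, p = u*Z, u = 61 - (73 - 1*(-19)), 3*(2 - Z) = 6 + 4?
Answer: -191242097/124 ≈ -1.5423e+6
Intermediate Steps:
Z = -4/3 (Z = 2 - (6 + 4)/3 = 2 - ⅓*10 = 2 - 10/3 = -4/3 ≈ -1.3333)
u = -31 (u = 61 - (73 + 19) = 61 - 1*92 = 61 - 92 = -31)
p = 124/3 (p = -31*(-4/3) = 124/3 ≈ 41.333)
N = 3/124 (N = 1/(124/3) = 3/124 ≈ 0.024194)
N + 1225*(-1259) = 3/124 + 1225*(-1259) = 3/124 - 1542275 = -191242097/124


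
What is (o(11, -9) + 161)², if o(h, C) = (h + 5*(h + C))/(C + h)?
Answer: 117649/4 ≈ 29412.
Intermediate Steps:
o(h, C) = (5*C + 6*h)/(C + h) (o(h, C) = (h + 5*(C + h))/(C + h) = (h + (5*C + 5*h))/(C + h) = (5*C + 6*h)/(C + h))
(o(11, -9) + 161)² = ((5*(-9) + 6*11)/(-9 + 11) + 161)² = ((-45 + 66)/2 + 161)² = ((½)*21 + 161)² = (21/2 + 161)² = (343/2)² = 117649/4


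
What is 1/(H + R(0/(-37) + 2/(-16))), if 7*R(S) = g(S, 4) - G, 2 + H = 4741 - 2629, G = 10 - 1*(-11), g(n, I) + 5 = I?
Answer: 7/14748 ≈ 0.00047464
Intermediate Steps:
g(n, I) = -5 + I
G = 21 (G = 10 + 11 = 21)
H = 2110 (H = -2 + (4741 - 2629) = -2 + 2112 = 2110)
R(S) = -22/7 (R(S) = ((-5 + 4) - 1*21)/7 = (-1 - 21)/7 = (⅐)*(-22) = -22/7)
1/(H + R(0/(-37) + 2/(-16))) = 1/(2110 - 22/7) = 1/(14748/7) = 7/14748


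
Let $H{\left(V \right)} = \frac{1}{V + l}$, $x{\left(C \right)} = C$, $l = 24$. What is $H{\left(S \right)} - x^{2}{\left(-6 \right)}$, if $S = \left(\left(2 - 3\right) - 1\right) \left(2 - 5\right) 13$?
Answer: $- \frac{3671}{102} \approx -35.99$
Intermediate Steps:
$S = 78$ ($S = \left(-1 - 1\right) \left(-3\right) 13 = \left(-2\right) \left(-3\right) 13 = 6 \cdot 13 = 78$)
$H{\left(V \right)} = \frac{1}{24 + V}$ ($H{\left(V \right)} = \frac{1}{V + 24} = \frac{1}{24 + V}$)
$H{\left(S \right)} - x^{2}{\left(-6 \right)} = \frac{1}{24 + 78} - \left(-6\right)^{2} = \frac{1}{102} - 36 = - \frac{3671}{102}$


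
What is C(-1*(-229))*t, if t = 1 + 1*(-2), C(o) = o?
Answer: -229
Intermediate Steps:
t = -1 (t = 1 - 2 = -1)
C(-1*(-229))*t = -1*(-229)*(-1) = 229*(-1) = -229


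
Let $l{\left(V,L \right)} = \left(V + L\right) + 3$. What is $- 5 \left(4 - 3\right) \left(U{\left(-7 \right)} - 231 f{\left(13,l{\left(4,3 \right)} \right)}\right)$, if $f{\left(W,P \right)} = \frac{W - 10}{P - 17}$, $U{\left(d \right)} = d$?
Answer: $-460$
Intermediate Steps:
$l{\left(V,L \right)} = 3 + L + V$ ($l{\left(V,L \right)} = \left(L + V\right) + 3 = 3 + L + V$)
$f{\left(W,P \right)} = \frac{-10 + W}{-17 + P}$
$- 5 \left(4 - 3\right) \left(U{\left(-7 \right)} - 231 f{\left(13,l{\left(4,3 \right)} \right)}\right) = - 5 \left(4 - 3\right) \left(-7 - 231 \frac{-10 + 13}{-17 + \left(3 + 3 + 4\right)}\right) = \left(-5\right) 1 \left(-7 - 231 \frac{1}{-17 + 10} \cdot 3\right) = - 5 \left(-7 - 231 \frac{1}{-7} \cdot 3\right) = - 5 \left(-7 - 231 \left(\left(- \frac{1}{7}\right) 3\right)\right) = - 5 \left(-7 - -99\right) = - 5 \left(-7 + 99\right) = \left(-5\right) 92 = -460$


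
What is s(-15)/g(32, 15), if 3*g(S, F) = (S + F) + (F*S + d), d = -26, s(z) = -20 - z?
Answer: -5/167 ≈ -0.029940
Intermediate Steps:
g(S, F) = -26/3 + F/3 + S/3 + F*S/3 (g(S, F) = ((S + F) + (F*S - 26))/3 = ((F + S) + (-26 + F*S))/3 = (-26 + F + S + F*S)/3 = -26/3 + F/3 + S/3 + F*S/3)
s(-15)/g(32, 15) = (-20 - 1*(-15))/(-26/3 + (1/3)*15 + (1/3)*32 + (1/3)*15*32) = (-20 + 15)/(-26/3 + 5 + 32/3 + 160) = -5/167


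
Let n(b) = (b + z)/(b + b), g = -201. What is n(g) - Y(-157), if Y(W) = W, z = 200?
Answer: 63115/402 ≈ 157.00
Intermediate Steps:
n(b) = (200 + b)/(2*b) (n(b) = (b + 200)/(b + b) = (200 + b)/((2*b)) = (200 + b)*(1/(2*b)) = (200 + b)/(2*b))
n(g) - Y(-157) = (1/2)*(200 - 201)/(-201) - 1*(-157) = (1/2)*(-1/201)*(-1) + 157 = 1/402 + 157 = 63115/402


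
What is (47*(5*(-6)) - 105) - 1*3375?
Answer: -4890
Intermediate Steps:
(47*(5*(-6)) - 105) - 1*3375 = (47*(-30) - 105) - 3375 = (-1410 - 105) - 3375 = -1515 - 3375 = -4890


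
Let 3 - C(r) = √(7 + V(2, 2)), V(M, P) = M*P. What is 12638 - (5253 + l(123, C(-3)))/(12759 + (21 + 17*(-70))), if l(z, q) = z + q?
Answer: 146469041/11590 + √11/11590 ≈ 12638.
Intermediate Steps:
C(r) = 3 - √11 (C(r) = 3 - √(7 + 2*2) = 3 - √(7 + 4) = 3 - √11)
l(z, q) = q + z
12638 - (5253 + l(123, C(-3)))/(12759 + (21 + 17*(-70))) = 12638 - (5253 + ((3 - √11) + 123))/(12759 + (21 + 17*(-70))) = 12638 - (5253 + (126 - √11))/(12759 + (21 - 1190)) = 12638 - (5379 - √11)/(12759 - 1169) = 12638 - (5379 - √11)/11590 = 12638 - (5379/11590 - √11/11590) = 12638 + (-5379/11590 + √11/11590) = 146469041/11590 + √11/11590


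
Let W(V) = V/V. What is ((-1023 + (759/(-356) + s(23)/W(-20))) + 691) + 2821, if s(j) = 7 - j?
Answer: 879629/356 ≈ 2470.9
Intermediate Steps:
W(V) = 1
((-1023 + (759/(-356) + s(23)/W(-20))) + 691) + 2821 = ((-1023 + (759/(-356) + (7 - 1*23)/1)) + 691) + 2821 = ((-1023 + (759*(-1/356) + (7 - 23)*1)) + 691) + 2821 = ((-1023 + (-759/356 - 16*1)) + 691) + 2821 = ((-1023 + (-759/356 - 16)) + 691) + 2821 = ((-1023 - 6455/356) + 691) + 2821 = (-370643/356 + 691) + 2821 = -124647/356 + 2821 = 879629/356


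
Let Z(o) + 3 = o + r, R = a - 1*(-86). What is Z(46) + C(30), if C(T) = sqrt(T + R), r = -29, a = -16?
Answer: 24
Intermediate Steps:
R = 70 (R = -16 - 1*(-86) = -16 + 86 = 70)
C(T) = sqrt(70 + T) (C(T) = sqrt(T + 70) = sqrt(70 + T))
Z(o) = -32 + o (Z(o) = -3 + (o - 29) = -3 + (-29 + o) = -32 + o)
Z(46) + C(30) = (-32 + 46) + sqrt(70 + 30) = 14 + sqrt(100) = 14 + 10 = 24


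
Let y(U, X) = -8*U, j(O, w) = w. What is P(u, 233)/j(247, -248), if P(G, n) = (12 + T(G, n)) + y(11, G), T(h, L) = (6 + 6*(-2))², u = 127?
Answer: 5/31 ≈ 0.16129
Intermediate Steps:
T(h, L) = 36 (T(h, L) = (6 - 12)² = (-6)² = 36)
P(G, n) = -40 (P(G, n) = (12 + 36) - 8*11 = 48 - 88 = -40)
P(u, 233)/j(247, -248) = -40/(-248) = -40*(-1/248) = 5/31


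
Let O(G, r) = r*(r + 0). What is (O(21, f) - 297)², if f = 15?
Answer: 5184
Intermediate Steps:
O(G, r) = r² (O(G, r) = r*r = r²)
(O(21, f) - 297)² = (15² - 297)² = (225 - 297)² = (-72)² = 5184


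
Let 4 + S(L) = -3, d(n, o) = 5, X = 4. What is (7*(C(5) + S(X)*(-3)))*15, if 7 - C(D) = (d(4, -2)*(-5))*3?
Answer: 10815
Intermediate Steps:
S(L) = -7 (S(L) = -4 - 3 = -7)
C(D) = 82 (C(D) = 7 - 5*(-5)*3 = 7 - (-25)*3 = 7 - 1*(-75) = 7 + 75 = 82)
(7*(C(5) + S(X)*(-3)))*15 = (7*(82 - 7*(-3)))*15 = (7*(82 + 21))*15 = (7*103)*15 = 721*15 = 10815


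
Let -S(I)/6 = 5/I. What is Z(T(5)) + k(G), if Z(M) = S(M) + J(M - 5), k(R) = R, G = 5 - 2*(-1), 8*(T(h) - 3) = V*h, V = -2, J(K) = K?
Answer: -375/28 ≈ -13.393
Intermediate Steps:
S(I) = -30/I
T(h) = 3 - h/4 (T(h) = 3 + (-2*h)/8 = 3 - h/4)
G = 7 (G = 5 + 2 = 7)
Z(M) = -5 + M - 30/M (Z(M) = -30/M + (M - 5) = -30/M + (-5 + M) = -5 + M - 30/M)
Z(T(5)) + k(G) = (-5 + (3 - ¼*5) - 30/(3 - ¼*5)) + 7 = (-5 + (3 - 5/4) - 30/(3 - 5/4)) + 7 = (-5 + 7/4 - 30/7/4) + 7 = (-5 + 7/4 - 30*4/7) + 7 = (-5 + 7/4 - 120/7) + 7 = -571/28 + 7 = -375/28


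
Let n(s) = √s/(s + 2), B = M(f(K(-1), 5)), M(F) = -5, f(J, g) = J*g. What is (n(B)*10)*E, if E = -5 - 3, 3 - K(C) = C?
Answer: 80*I*√5/3 ≈ 59.628*I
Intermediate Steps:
K(C) = 3 - C
E = -8
B = -5
n(s) = √s/(2 + s)
(n(B)*10)*E = ((√(-5)/(2 - 5))*10)*(-8) = (((I*√5)/(-3))*10)*(-8) = (((I*√5)*(-⅓))*10)*(-8) = (-I*√5/3*10)*(-8) = -10*I*√5/3*(-8) = 80*I*√5/3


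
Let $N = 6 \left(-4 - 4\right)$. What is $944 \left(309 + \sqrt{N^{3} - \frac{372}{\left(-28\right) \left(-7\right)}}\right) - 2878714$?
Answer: $-2587018 + \frac{944 i \sqrt{5419101}}{7} \approx -2.587 \cdot 10^{6} + 3.1393 \cdot 10^{5} i$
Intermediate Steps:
$N = -48$ ($N = 6 \left(-8\right) = -48$)
$944 \left(309 + \sqrt{N^{3} - \frac{372}{\left(-28\right) \left(-7\right)}}\right) - 2878714 = 944 \left(309 + \sqrt{\left(-48\right)^{3} - \frac{372}{\left(-28\right) \left(-7\right)}}\right) - 2878714 = 944 \left(309 + \sqrt{-110592 - \frac{372}{196}}\right) - 2878714 = 944 \left(309 + \sqrt{-110592 - \frac{93}{49}}\right) - 2878714 = 944 \left(309 + \sqrt{- \frac{5419101}{49}}\right) - 2878714 = 944 \left(309 + \frac{i \sqrt{5419101}}{7}\right) - 2878714 = \left(291696 + \frac{944 i \sqrt{5419101}}{7}\right) - 2878714 = -2587018 + \frac{944 i \sqrt{5419101}}{7}$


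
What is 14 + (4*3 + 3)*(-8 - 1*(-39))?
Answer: 479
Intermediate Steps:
14 + (4*3 + 3)*(-8 - 1*(-39)) = 14 + (12 + 3)*(-8 + 39) = 14 + 15*31 = 14 + 465 = 479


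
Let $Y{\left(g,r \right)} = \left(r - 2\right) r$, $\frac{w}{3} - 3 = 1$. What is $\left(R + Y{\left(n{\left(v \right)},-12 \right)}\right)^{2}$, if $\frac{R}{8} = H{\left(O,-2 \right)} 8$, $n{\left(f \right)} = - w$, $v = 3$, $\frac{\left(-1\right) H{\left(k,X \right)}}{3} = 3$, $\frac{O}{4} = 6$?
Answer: $166464$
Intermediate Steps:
$O = 24$ ($O = 4 \cdot 6 = 24$)
$H{\left(k,X \right)} = -9$ ($H{\left(k,X \right)} = \left(-3\right) 3 = -9$)
$w = 12$ ($w = 9 + 3 \cdot 1 = 9 + 3 = 12$)
$n{\left(f \right)} = -12$ ($n{\left(f \right)} = \left(-1\right) 12 = -12$)
$Y{\left(g,r \right)} = r \left(-2 + r\right)$ ($Y{\left(g,r \right)} = \left(-2 + r\right) r = r \left(-2 + r\right)$)
$R = -576$ ($R = 8 \left(\left(-9\right) 8\right) = 8 \left(-72\right) = -576$)
$\left(R + Y{\left(n{\left(v \right)},-12 \right)}\right)^{2} = \left(-576 - 12 \left(-2 - 12\right)\right)^{2} = \left(-576 - -168\right)^{2} = \left(-576 + 168\right)^{2} = \left(-408\right)^{2} = 166464$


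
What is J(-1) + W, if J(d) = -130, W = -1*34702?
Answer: -34832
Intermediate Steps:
W = -34702
J(-1) + W = -130 - 34702 = -34832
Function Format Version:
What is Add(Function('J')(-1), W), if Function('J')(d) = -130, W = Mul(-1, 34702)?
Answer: -34832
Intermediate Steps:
W = -34702
Add(Function('J')(-1), W) = Add(-130, -34702) = -34832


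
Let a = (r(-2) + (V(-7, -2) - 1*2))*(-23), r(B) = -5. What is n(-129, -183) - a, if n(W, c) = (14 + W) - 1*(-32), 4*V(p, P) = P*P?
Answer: -221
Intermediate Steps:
V(p, P) = P**2/4 (V(p, P) = (P*P)/4 = P**2/4)
n(W, c) = 46 + W (n(W, c) = (14 + W) + 32 = 46 + W)
a = 138 (a = (-5 + ((1/4)*(-2)**2 - 1*2))*(-23) = (-5 + ((1/4)*4 - 2))*(-23) = (-5 + (1 - 2))*(-23) = (-5 - 1)*(-23) = -6*(-23) = 138)
n(-129, -183) - a = (46 - 129) - 1*138 = -83 - 138 = -221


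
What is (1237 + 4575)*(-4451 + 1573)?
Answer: -16726936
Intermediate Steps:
(1237 + 4575)*(-4451 + 1573) = 5812*(-2878) = -16726936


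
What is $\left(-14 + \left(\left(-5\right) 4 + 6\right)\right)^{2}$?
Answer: $784$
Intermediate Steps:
$\left(-14 + \left(\left(-5\right) 4 + 6\right)\right)^{2} = \left(-14 + \left(-20 + 6\right)\right)^{2} = \left(-14 - 14\right)^{2} = \left(-28\right)^{2} = 784$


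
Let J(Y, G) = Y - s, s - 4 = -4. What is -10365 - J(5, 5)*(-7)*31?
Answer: -9280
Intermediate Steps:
s = 0 (s = 4 - 4 = 0)
J(Y, G) = Y (J(Y, G) = Y - 1*0 = Y + 0 = Y)
-10365 - J(5, 5)*(-7)*31 = -10365 - 5*(-7)*31 = -10365 - (-35)*31 = -10365 - 1*(-1085) = -10365 + 1085 = -9280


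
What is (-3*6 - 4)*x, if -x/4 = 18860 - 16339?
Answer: 221848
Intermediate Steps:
x = -10084 (x = -4*(18860 - 16339) = -4*2521 = -10084)
(-3*6 - 4)*x = (-3*6 - 4)*(-10084) = (-18 - 4)*(-10084) = -22*(-10084) = 221848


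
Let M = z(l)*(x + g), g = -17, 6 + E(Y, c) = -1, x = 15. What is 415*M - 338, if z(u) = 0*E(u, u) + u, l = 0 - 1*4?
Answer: 2982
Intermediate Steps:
E(Y, c) = -7 (E(Y, c) = -6 - 1 = -7)
l = -4 (l = 0 - 4 = -4)
z(u) = u (z(u) = 0*(-7) + u = 0 + u = u)
M = 8 (M = -4*(15 - 17) = -4*(-2) = 8)
415*M - 338 = 415*8 - 338 = 3320 - 338 = 2982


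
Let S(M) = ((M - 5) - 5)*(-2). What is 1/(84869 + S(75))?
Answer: 1/84739 ≈ 1.1801e-5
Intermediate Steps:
S(M) = 20 - 2*M (S(M) = ((-5 + M) - 5)*(-2) = (-10 + M)*(-2) = 20 - 2*M)
1/(84869 + S(75)) = 1/(84869 + (20 - 2*75)) = 1/(84869 + (20 - 150)) = 1/(84869 - 130) = 1/84739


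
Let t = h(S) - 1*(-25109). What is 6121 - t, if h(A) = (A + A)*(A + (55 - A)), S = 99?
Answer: -29878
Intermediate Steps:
h(A) = 110*A (h(A) = (2*A)*55 = 110*A)
t = 35999 (t = 110*99 - 1*(-25109) = 10890 + 25109 = 35999)
6121 - t = 6121 - 1*35999 = 6121 - 35999 = -29878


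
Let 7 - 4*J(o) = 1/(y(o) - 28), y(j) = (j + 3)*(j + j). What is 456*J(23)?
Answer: 465975/584 ≈ 797.90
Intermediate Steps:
y(j) = 2*j*(3 + j) (y(j) = (3 + j)*(2*j) = 2*j*(3 + j))
J(o) = 7/4 - 1/(4*(-28 + 2*o*(3 + o))) (J(o) = 7/4 - 1/(4*(2*o*(3 + o) - 28)) = 7/4 - 1/(4*(-28 + 2*o*(3 + o))))
456*J(23) = 456*((-197 + 14*23*(3 + 23))/(8*(-14 + 23*(3 + 23)))) = 456*((-197 + 14*23*26)/(8*(-14 + 23*26))) = 456*((-197 + 8372)/(8*(-14 + 598))) = 456*((⅛)*8175/584) = 456*((⅛)*(1/584)*8175) = 456*(8175/4672) = 465975/584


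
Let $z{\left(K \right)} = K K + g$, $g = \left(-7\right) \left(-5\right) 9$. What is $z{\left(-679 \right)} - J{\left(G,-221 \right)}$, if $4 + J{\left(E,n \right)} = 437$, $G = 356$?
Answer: $460923$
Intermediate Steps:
$g = 315$ ($g = 35 \cdot 9 = 315$)
$J{\left(E,n \right)} = 433$ ($J{\left(E,n \right)} = -4 + 437 = 433$)
$z{\left(K \right)} = 315 + K^{2}$ ($z{\left(K \right)} = K K + 315 = K^{2} + 315 = 315 + K^{2}$)
$z{\left(-679 \right)} - J{\left(G,-221 \right)} = \left(315 + \left(-679\right)^{2}\right) - 433 = \left(315 + 461041\right) - 433 = 461356 - 433 = 460923$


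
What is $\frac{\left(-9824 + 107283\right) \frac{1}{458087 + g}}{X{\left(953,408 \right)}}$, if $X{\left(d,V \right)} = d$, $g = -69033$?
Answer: $\frac{97459}{370768462} \approx 0.00026286$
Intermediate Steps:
$\frac{\left(-9824 + 107283\right) \frac{1}{458087 + g}}{X{\left(953,408 \right)}} = \frac{\left(-9824 + 107283\right) \frac{1}{458087 - 69033}}{953} = \frac{97459}{389054} \cdot \frac{1}{953} = \frac{97459}{370768462}$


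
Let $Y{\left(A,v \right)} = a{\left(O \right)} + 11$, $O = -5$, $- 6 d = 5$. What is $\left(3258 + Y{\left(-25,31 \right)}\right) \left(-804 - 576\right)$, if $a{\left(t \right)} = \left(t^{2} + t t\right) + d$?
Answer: $-4579070$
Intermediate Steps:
$d = - \frac{5}{6}$ ($d = \left(- \frac{1}{6}\right) 5 = - \frac{5}{6} \approx -0.83333$)
$a{\left(t \right)} = - \frac{5}{6} + 2 t^{2}$ ($a{\left(t \right)} = \left(t^{2} + t t\right) - \frac{5}{6} = \left(t^{2} + t^{2}\right) - \frac{5}{6} = 2 t^{2} - \frac{5}{6} = - \frac{5}{6} + 2 t^{2}$)
$Y{\left(A,v \right)} = \frac{361}{6}$ ($Y{\left(A,v \right)} = \left(- \frac{5}{6} + 2 \left(-5\right)^{2}\right) + 11 = \left(- \frac{5}{6} + 2 \cdot 25\right) + 11 = \left(- \frac{5}{6} + 50\right) + 11 = \frac{295}{6} + 11 = \frac{361}{6}$)
$\left(3258 + Y{\left(-25,31 \right)}\right) \left(-804 - 576\right) = \left(3258 + \frac{361}{6}\right) \left(-804 - 576\right) = \frac{19909}{6} \left(-1380\right) = -4579070$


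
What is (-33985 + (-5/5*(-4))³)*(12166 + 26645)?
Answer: -1316507931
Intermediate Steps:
(-33985 + (-5/5*(-4))³)*(12166 + 26645) = (-33985 + (-5*⅕*(-4))³)*38811 = (-33985 + (-1*(-4))³)*38811 = (-33985 + 4³)*38811 = (-33985 + 64)*38811 = -33921*38811 = -1316507931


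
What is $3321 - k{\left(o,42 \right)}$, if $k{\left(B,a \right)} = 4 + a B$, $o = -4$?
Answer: $3485$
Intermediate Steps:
$k{\left(B,a \right)} = 4 + B a$
$3321 - k{\left(o,42 \right)} = 3321 - \left(4 - 168\right) = 3321 - -164 = 3321 + 164 = 3485$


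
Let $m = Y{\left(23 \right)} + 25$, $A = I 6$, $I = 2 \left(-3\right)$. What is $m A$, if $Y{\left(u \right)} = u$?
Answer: $-1728$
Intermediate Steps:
$I = -6$
$A = -36$ ($A = \left(-6\right) 6 = -36$)
$m = 48$ ($m = 23 + 25 = 48$)
$m A = 48 \left(-36\right) = -1728$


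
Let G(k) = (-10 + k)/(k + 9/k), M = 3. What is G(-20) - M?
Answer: -627/409 ≈ -1.5330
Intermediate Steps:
G(k) = (-10 + k)/(k + 9/k)
G(-20) - M = -20*(-10 - 20)/(9 + (-20)²) - 1*3 = -20*(-30)/(9 + 400) - 3 = -20*(-30)/409 - 3 = -20*1/409*(-30) - 3 = 600/409 - 3 = -627/409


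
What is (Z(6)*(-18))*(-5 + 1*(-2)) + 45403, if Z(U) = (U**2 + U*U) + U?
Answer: 55231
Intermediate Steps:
Z(U) = U + 2*U**2 (Z(U) = (U**2 + U**2) + U = 2*U**2 + U = U + 2*U**2)
(Z(6)*(-18))*(-5 + 1*(-2)) + 45403 = ((6*(1 + 2*6))*(-18))*(-5 + 1*(-2)) + 45403 = ((6*(1 + 12))*(-18))*(-5 - 2) + 45403 = ((6*13)*(-18))*(-7) + 45403 = (78*(-18))*(-7) + 45403 = -1404*(-7) + 45403 = 9828 + 45403 = 55231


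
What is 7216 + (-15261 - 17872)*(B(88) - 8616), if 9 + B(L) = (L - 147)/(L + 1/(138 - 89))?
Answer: 1232662085236/4313 ≈ 2.8580e+8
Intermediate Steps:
B(L) = -9 + (-147 + L)/(1/49 + L) (B(L) = -9 + (L - 147)/(L + 1/(138 - 89)) = -9 + (-147 + L)/(L + 1/49) = -9 + (-147 + L)/(1/49 + L))
7216 + (-15261 - 17872)*(B(88) - 8616) = 7216 + (-15261 - 17872)*(4*(-1803 - 98*88)/(1 + 49*88) - 8616) = 7216 - 33133*(4*(-1803 - 8624)/(1 + 4312) - 8616) = 7216 - 33133*(4*(-10427)/4313 - 8616) = 7216 - 33133*(4*(1/4313)*(-10427) - 8616) = 7216 - 33133*(-41708/4313 - 8616) = 7216 - 33133*(-37202516/4313) = 7216 + 1232630962628/4313 = 1232662085236/4313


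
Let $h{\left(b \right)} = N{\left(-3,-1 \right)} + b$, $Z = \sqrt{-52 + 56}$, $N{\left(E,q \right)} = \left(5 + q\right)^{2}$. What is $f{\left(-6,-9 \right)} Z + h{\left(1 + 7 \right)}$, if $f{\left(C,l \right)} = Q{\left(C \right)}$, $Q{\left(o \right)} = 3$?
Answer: $30$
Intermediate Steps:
$f{\left(C,l \right)} = 3$
$Z = 2$ ($Z = \sqrt{4} = 2$)
$h{\left(b \right)} = 16 + b$ ($h{\left(b \right)} = \left(5 - 1\right)^{2} + b = 4^{2} + b = 16 + b$)
$f{\left(-6,-9 \right)} Z + h{\left(1 + 7 \right)} = 3 \cdot 2 + \left(16 + \left(1 + 7\right)\right) = 6 + \left(16 + 8\right) = 6 + 24 = 30$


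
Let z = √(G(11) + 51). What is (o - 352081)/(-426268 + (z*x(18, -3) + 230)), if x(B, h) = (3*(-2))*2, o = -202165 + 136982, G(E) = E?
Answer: 44442580008/45377092129 - 1251792*√62/45377092129 ≈ 0.97919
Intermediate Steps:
o = -65183
x(B, h) = -12 (x(B, h) = -6*2 = -12)
z = √62 (z = √(11 + 51) = √62 ≈ 7.8740)
(o - 352081)/(-426268 + (z*x(18, -3) + 230)) = (-65183 - 352081)/(-426268 + (√62*(-12) + 230)) = -417264/(-426268 + (-12*√62 + 230)) = -417264/(-426268 + (230 - 12*√62)) = -417264/(-426038 - 12*√62)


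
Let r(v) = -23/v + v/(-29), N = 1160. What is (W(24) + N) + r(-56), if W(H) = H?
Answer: 1926619/1624 ≈ 1186.3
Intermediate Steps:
r(v) = -23/v - v/29 (r(v) = -23/v + v*(-1/29) = -23/v - v/29)
(W(24) + N) + r(-56) = (24 + 1160) + (-23/(-56) - 1/29*(-56)) = 1184 + (-23*(-1/56) + 56/29) = 1184 + (23/56 + 56/29) = 1184 + 3803/1624 = 1926619/1624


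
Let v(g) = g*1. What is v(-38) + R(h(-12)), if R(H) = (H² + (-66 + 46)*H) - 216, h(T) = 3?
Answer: -305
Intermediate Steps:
v(g) = g
R(H) = -216 + H² - 20*H (R(H) = (H² - 20*H) - 216 = -216 + H² - 20*H)
v(-38) + R(h(-12)) = -38 + (-216 + 3² - 20*3) = -38 + (-216 + 9 - 60) = -38 - 267 = -305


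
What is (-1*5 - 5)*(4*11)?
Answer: -440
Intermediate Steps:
(-1*5 - 5)*(4*11) = (-5 - 5)*44 = -10*44 = -440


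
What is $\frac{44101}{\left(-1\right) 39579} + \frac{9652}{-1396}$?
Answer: $- \frac{110895376}{13813071} \approx -8.0283$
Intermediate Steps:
$\frac{44101}{\left(-1\right) 39579} + \frac{9652}{-1396} = \frac{44101}{-39579} + 9652 \left(- \frac{1}{1396}\right) = 44101 \left(- \frac{1}{39579}\right) - \frac{2413}{349} = - \frac{44101}{39579} - \frac{2413}{349} = - \frac{110895376}{13813071}$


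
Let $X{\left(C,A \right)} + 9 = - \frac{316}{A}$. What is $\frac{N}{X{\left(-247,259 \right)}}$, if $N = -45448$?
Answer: $\frac{11771032}{2647} \approx 4446.9$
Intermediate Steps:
$X{\left(C,A \right)} = -9 - \frac{316}{A}$
$\frac{N}{X{\left(-247,259 \right)}} = - \frac{45448}{-9 - \frac{316}{259}} = - \frac{45448}{- \frac{2647}{259}} = \left(-45448\right) \left(- \frac{259}{2647}\right) = \frac{11771032}{2647}$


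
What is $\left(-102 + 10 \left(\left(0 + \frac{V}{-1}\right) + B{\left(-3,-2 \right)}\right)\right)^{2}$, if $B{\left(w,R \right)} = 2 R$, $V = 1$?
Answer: $23104$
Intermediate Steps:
$\left(-102 + 10 \left(\left(0 + \frac{V}{-1}\right) + B{\left(-3,-2 \right)}\right)\right)^{2} = \left(-102 + 10 \left(\left(0 + 1 \frac{1}{-1}\right) + 2 \left(-2\right)\right)\right)^{2} = \left(-102 + 10 \left(\left(0 + 1 \left(-1\right)\right) - 4\right)\right)^{2} = \left(-102 + 10 \left(\left(0 - 1\right) - 4\right)\right)^{2} = \left(-102 + 10 \left(-1 - 4\right)\right)^{2} = \left(-102 + 10 \left(-5\right)\right)^{2} = \left(-102 - 50\right)^{2} = \left(-152\right)^{2} = 23104$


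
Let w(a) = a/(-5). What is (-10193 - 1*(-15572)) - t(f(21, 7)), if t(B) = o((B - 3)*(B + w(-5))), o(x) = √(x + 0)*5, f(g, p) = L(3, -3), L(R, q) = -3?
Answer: 5379 - 10*√3 ≈ 5361.7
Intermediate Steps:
w(a) = -a/5 (w(a) = a*(-⅕) = -a/5)
f(g, p) = -3
o(x) = 5*√x (o(x) = √x*5 = 5*√x)
t(B) = 5*√((1 + B)*(-3 + B)) (t(B) = 5*√((B - 3)*(B - ⅕*(-5))) = 5*√((-3 + B)*(B + 1)) = 5*√((-3 + B)*(1 + B)) = 5*√((1 + B)*(-3 + B)))
(-10193 - 1*(-15572)) - t(f(21, 7)) = (-10193 - 1*(-15572)) - 5*√(-3 + (-3)² - 2*(-3)) = (-10193 + 15572) - 5*√(-3 + 9 + 6) = 5379 - 5*√12 = 5379 - 5*2*√3 = 5379 - 10*√3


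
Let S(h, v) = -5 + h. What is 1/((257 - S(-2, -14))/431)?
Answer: 431/264 ≈ 1.6326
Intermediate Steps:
1/((257 - S(-2, -14))/431) = 1/((257 - (-5 - 2))/431) = 1/((257 - 1*(-7))*(1/431)) = 1/((257 + 7)*(1/431)) = 1/(264*(1/431)) = 1/(264/431) = 431/264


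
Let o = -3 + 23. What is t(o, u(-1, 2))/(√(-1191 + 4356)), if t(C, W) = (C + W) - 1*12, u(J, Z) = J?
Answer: 7*√3165/3165 ≈ 0.12443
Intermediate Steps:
o = 20
t(C, W) = -12 + C + W (t(C, W) = (C + W) - 12 = -12 + C + W)
t(o, u(-1, 2))/(√(-1191 + 4356)) = (-12 + 20 - 1)/(√(-1191 + 4356)) = 7/(√3165) = 7*(√3165/3165) = 7*√3165/3165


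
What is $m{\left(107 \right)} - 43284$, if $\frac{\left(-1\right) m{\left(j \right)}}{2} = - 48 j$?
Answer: $-33012$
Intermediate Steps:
$m{\left(j \right)} = 96 j$ ($m{\left(j \right)} = - 2 \left(- 48 j\right) = 96 j$)
$m{\left(107 \right)} - 43284 = 96 \cdot 107 - 43284 = 10272 - 43284 = -33012$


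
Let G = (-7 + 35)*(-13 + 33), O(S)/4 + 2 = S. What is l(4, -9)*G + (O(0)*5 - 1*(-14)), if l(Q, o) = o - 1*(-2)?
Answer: -3946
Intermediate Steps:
l(Q, o) = 2 + o (l(Q, o) = o + 2 = 2 + o)
O(S) = -8 + 4*S
G = 560 (G = 28*20 = 560)
l(4, -9)*G + (O(0)*5 - 1*(-14)) = (2 - 9)*560 + ((-8 + 4*0)*5 - 1*(-14)) = -7*560 + ((-8 + 0)*5 + 14) = -3920 + (-8*5 + 14) = -3920 + (-40 + 14) = -3920 - 26 = -3946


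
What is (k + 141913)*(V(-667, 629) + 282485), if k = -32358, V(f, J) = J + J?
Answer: 31085464365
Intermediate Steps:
V(f, J) = 2*J
(k + 141913)*(V(-667, 629) + 282485) = (-32358 + 141913)*(2*629 + 282485) = 109555*(1258 + 282485) = 109555*283743 = 31085464365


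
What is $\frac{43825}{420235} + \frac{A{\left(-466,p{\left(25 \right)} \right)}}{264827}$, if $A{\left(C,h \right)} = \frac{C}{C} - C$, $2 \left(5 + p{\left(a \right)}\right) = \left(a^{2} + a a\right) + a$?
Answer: $\frac{2360458604}{22257914869} \approx 0.10605$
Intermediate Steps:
$p{\left(a \right)} = -5 + a^{2} + \frac{a}{2}$ ($p{\left(a \right)} = -5 + \frac{\left(a^{2} + a a\right) + a}{2} = -5 + \frac{\left(a^{2} + a^{2}\right) + a}{2} = -5 + \frac{2 a^{2} + a}{2} = -5 + \frac{a + 2 a^{2}}{2} = -5 + \left(a^{2} + \frac{a}{2}\right) = -5 + a^{2} + \frac{a}{2}$)
$A{\left(C,h \right)} = 1 - C$
$\frac{43825}{420235} + \frac{A{\left(-466,p{\left(25 \right)} \right)}}{264827} = \frac{43825}{420235} + \frac{1 - -466}{264827} = 43825 \cdot \frac{1}{420235} + \left(1 + 466\right) \frac{1}{264827} = \frac{8765}{84047} + 467 \cdot \frac{1}{264827} = \frac{8765}{84047} + \frac{467}{264827} = \frac{2360458604}{22257914869}$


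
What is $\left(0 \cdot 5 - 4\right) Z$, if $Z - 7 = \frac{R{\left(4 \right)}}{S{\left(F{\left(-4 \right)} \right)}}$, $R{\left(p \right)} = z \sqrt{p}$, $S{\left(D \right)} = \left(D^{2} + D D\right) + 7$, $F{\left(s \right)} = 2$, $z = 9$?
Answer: $- \frac{164}{5} \approx -32.8$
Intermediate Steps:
$S{\left(D \right)} = 7 + 2 D^{2}$ ($S{\left(D \right)} = \left(D^{2} + D^{2}\right) + 7 = 2 D^{2} + 7 = 7 + 2 D^{2}$)
$R{\left(p \right)} = 9 \sqrt{p}$
$Z = \frac{41}{5}$ ($Z = 7 + \frac{9 \sqrt{4}}{7 + 2 \cdot 2^{2}} = 7 + \frac{9 \cdot 2}{7 + 2 \cdot 4} = 7 + \frac{18}{7 + 8} = 7 + \frac{18}{15} = 7 + 18 \cdot \frac{1}{15} = 7 + \frac{6}{5} = \frac{41}{5} \approx 8.2$)
$\left(0 \cdot 5 - 4\right) Z = \left(0 \cdot 5 - 4\right) \frac{41}{5} = \left(0 - 4\right) \frac{41}{5} = \left(-4\right) \frac{41}{5} = - \frac{164}{5}$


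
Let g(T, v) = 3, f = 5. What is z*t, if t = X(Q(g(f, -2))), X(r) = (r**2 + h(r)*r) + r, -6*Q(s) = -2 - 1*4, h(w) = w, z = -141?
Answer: -423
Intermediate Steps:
Q(s) = 1 (Q(s) = -(-2 - 1*4)/6 = -(-2 - 4)/6 = -1/6*(-6) = 1)
X(r) = r + 2*r**2 (X(r) = (r**2 + r*r) + r = (r**2 + r**2) + r = 2*r**2 + r = r + 2*r**2)
t = 3 (t = 1*(1 + 2*1) = 1*(1 + 2) = 1*3 = 3)
z*t = -141*3 = -423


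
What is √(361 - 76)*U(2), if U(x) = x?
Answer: 2*√285 ≈ 33.764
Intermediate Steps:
√(361 - 76)*U(2) = √(361 - 76)*2 = √285*2 = 2*√285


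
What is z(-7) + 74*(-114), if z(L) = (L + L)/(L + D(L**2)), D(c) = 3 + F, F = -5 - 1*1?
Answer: -42173/5 ≈ -8434.6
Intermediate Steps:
F = -6 (F = -5 - 1 = -6)
D(c) = -3 (D(c) = 3 - 6 = -3)
z(L) = 2*L/(-3 + L) (z(L) = (L + L)/(L - 3) = (2*L)/(-3 + L) = 2*L/(-3 + L))
z(-7) + 74*(-114) = 2*(-7)/(-3 - 7) + 74*(-114) = 2*(-7)/(-10) - 8436 = 2*(-7)*(-1/10) - 8436 = 7/5 - 8436 = -42173/5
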